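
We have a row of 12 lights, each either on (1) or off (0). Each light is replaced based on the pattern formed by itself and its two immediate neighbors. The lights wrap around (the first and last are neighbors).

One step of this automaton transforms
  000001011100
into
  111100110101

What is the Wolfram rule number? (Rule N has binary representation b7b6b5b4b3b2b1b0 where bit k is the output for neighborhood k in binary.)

position 8: 111 → 0  (bit 7 = 0)
position 9: 110 → 1  (bit 6 = 1)
position 6: 101 → 1  (bit 5 = 1)
position 10: 100 → 0  (bit 4 = 0)
position 7: 011 → 1  (bit 3 = 1)
position 5: 010 → 0  (bit 2 = 0)
position 4: 001 → 0  (bit 1 = 0)
position 0: 000 → 1  (bit 0 = 1)
bits b7..b0 = 01101001 = 105

105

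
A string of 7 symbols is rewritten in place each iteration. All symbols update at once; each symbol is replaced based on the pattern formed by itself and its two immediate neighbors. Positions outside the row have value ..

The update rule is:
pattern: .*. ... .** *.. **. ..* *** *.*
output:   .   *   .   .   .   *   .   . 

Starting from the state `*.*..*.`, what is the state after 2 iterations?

****..*

....*..
****..*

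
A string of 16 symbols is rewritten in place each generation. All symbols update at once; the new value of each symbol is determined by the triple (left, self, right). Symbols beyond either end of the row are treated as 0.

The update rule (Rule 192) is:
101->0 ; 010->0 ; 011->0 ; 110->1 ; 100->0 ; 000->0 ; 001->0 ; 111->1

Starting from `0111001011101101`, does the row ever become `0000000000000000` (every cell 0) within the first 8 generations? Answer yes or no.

yes

0011000001100100
0001000000100000
0000000000000000
all cells are 0 at generation 3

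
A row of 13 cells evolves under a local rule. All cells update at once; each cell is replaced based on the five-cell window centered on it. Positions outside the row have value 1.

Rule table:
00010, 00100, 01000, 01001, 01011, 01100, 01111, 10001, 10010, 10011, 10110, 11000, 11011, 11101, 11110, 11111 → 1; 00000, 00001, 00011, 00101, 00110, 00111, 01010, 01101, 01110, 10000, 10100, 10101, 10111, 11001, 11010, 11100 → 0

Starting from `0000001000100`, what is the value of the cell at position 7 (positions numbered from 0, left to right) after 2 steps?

1

step 1: 1000011111111
step 2: 0100001111111
position 7 holds 1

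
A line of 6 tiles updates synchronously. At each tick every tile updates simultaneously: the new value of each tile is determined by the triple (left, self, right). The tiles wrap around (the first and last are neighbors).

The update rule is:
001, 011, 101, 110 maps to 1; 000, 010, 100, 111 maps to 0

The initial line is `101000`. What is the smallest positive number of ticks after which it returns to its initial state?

6

010001
100010
000101
001010
010100
101000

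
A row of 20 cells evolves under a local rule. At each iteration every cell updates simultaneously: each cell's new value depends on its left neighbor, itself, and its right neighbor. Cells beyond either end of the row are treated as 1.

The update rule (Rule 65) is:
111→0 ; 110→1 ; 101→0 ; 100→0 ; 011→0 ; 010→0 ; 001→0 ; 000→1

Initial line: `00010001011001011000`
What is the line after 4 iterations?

01000100001000001010
00010001100011100000
01000100101000101110
00010000000010000010

00010000000010000010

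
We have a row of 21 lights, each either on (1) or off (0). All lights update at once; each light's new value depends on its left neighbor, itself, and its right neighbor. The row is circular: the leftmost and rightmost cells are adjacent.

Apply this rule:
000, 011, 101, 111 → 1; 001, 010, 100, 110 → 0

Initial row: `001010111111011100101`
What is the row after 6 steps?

110111011100111011001

000101111110111000010
110011111101110011000
100011111011100010010
001011110111001000001
000111101110000011100
110111011100111011001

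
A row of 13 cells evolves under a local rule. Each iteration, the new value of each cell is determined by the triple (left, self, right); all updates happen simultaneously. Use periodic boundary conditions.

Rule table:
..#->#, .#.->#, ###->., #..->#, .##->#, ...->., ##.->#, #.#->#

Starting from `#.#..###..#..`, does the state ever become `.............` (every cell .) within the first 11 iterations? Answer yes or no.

iteration 1: ######.######
iteration 2: .....###.....
iteration 3: ....##.##....
iteration 4: ...#######...
iteration 5: ..##.....##..
iteration 6: .####...####.
iteration 7: ##..##.##..##
iteration 8: .###########.
iteration 9: ##.........##
iteration 10: .##.......##.
iteration 11: ####.....####
iteration 11 is ####.....####, still not uniform .

no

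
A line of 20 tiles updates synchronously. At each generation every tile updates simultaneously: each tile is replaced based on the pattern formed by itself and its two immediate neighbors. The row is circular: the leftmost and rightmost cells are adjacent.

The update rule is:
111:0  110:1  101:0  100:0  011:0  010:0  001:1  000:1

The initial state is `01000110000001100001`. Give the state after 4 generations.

11001100000101000101

00011010111110101110
11101000000010000010
00100011111100111100
11001100000101000101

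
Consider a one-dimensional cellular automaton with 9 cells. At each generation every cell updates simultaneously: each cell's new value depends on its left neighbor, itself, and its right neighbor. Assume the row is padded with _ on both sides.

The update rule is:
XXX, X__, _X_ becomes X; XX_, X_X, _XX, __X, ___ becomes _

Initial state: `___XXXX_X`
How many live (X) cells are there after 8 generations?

generation 1: ____XX__X
generation 2: ______X_X
generation 3: ______X_X  (fixed point — unchanged through generation 8)
count of X: 2

2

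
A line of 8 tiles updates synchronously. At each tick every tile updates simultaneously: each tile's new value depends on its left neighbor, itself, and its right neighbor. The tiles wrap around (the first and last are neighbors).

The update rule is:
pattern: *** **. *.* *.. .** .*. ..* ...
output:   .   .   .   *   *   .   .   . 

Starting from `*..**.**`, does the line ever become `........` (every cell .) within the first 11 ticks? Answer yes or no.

.*.*..*.
....*..*
*....*..
.*....*.
..*....*
*..*....
.*..*...
..*..*..
...*..*.
....*..*  (repeats tick 2; period 8)
tick 11: *....*..
tick 11 is *....*.., still not uniform .

no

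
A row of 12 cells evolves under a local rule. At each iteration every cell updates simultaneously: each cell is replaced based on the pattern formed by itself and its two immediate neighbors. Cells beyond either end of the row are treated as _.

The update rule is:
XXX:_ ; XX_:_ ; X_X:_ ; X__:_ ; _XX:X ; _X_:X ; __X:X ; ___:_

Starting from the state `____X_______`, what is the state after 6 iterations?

iteration 1: ___XX_______
iteration 2: __XX________
iteration 3: _XX_________
iteration 4: XX__________
iteration 5: X___________
iteration 6: X___________

X___________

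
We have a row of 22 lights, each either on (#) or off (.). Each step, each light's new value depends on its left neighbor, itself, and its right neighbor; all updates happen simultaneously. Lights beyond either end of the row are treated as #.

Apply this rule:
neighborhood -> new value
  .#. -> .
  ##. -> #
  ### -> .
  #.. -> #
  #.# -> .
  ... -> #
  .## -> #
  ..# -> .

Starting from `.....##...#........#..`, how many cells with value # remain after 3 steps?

step 1: ####.####..#######..#.
step 2: ...#.#..##.#.....##...
step 3: ##....#.##..####.####.
count of #: 13

13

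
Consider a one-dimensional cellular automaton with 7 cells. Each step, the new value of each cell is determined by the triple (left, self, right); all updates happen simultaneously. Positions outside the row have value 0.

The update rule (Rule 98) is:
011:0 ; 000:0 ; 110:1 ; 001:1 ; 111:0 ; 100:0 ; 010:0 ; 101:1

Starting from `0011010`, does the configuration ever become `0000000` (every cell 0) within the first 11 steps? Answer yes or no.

yes

0101100
1010100
0101000
1010000
0100000
1000000
0000000
all cells are 0 at step 7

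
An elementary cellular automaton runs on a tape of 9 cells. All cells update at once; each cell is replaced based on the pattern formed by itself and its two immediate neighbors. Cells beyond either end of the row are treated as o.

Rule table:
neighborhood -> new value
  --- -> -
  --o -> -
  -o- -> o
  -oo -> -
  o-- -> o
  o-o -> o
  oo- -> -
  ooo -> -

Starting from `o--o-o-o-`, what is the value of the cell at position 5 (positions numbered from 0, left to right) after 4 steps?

-o-oooooo
ooo------
---o-----
o--oo----
position 5 holds -

-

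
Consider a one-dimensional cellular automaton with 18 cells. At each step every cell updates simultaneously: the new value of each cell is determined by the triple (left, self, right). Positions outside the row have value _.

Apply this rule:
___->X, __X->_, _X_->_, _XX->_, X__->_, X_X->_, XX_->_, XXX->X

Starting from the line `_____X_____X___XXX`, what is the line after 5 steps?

XXXX___XXX___X__X_
_XX__X__X__X______
_____________XXXXX
XXXXXXXXXXXX__XXX_
_XXXXXXXXXX____X__

_XXXXXXXXXX____X__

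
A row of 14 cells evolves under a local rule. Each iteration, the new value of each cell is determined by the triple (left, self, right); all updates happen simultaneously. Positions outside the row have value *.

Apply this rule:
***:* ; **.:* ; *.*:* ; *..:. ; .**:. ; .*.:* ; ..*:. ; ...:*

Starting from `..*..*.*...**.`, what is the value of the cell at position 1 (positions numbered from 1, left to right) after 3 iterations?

.

..*..***.*..**
..*...****...*
..*.*..***.*..
position 1 holds .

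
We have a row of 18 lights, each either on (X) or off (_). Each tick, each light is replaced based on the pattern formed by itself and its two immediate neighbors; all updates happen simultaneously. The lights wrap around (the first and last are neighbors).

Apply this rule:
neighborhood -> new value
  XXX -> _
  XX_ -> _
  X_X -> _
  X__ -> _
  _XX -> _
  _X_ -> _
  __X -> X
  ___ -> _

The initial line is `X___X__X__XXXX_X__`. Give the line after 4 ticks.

___X__X__X_______X
__X__X__X_______X_
_X__X__X_______X__
X__X__X_______X___

X__X__X_______X___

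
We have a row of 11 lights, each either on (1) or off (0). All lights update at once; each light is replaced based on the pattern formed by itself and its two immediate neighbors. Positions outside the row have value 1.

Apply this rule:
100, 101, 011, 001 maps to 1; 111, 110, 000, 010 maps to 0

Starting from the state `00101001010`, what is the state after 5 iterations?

11101011011

11010110101
00101101011
11011010110
00110101101
11101011011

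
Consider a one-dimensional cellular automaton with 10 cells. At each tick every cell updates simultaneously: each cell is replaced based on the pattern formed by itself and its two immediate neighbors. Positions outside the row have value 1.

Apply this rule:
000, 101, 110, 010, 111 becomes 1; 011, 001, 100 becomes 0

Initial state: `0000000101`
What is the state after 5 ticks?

0111110110
1011111011
1101111101
1110111110
1111011111

1111011111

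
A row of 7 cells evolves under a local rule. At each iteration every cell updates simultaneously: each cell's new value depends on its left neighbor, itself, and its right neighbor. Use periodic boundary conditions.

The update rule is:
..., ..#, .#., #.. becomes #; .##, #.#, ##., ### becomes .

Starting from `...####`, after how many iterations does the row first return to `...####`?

2

###....
...####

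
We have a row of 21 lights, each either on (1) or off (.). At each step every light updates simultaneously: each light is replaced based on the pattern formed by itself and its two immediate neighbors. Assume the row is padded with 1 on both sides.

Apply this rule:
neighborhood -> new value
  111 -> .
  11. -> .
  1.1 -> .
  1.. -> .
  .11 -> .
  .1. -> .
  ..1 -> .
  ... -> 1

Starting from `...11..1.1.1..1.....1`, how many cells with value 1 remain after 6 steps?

12

step 1: .1..............111..
step 2: ...111111111111......
step 3: .1..............1111.
step 4: ...111111111111......  (repeats step 2; period 2)
step 6: ...111111111111......
count of 1: 12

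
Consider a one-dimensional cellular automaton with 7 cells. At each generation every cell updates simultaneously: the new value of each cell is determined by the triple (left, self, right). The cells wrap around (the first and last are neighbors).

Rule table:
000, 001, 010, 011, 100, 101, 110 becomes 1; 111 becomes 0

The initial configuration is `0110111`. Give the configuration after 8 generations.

0000111

1111101
0000111
1111101  (repeats generation 1; period 2)
generation 8: 0000111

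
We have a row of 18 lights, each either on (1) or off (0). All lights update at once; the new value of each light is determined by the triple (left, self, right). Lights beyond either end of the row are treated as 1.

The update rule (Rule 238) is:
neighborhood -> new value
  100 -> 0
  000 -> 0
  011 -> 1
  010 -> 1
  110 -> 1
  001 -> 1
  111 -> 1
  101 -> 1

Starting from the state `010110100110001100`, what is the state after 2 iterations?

111111101110011101
111111111110111111

111111111110111111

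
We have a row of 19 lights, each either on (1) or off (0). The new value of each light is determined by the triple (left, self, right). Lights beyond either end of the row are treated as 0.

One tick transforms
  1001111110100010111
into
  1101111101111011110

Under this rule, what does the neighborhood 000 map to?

At position 12 the neighborhood is 000; the next row has 1 there.

1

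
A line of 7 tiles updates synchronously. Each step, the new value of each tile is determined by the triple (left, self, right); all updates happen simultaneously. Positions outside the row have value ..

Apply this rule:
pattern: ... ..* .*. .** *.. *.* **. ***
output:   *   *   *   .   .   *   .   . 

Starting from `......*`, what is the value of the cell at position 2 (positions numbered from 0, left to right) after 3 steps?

step 1: *******
step 2: .......
step 3: *******
position 2 holds *

*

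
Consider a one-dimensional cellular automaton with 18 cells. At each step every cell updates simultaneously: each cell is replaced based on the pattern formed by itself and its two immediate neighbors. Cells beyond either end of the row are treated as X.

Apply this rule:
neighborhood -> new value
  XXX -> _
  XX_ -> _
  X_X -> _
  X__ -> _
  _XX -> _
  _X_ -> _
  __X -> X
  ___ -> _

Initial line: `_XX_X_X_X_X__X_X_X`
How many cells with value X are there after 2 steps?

2

____________X_____
___________X_____X
count of X: 2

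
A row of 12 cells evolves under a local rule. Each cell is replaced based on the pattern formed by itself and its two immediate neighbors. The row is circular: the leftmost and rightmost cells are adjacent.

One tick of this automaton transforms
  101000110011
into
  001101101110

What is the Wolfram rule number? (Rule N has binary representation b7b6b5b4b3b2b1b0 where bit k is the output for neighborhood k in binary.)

30

position 11: 111 → 0  (bit 7 = 0)
position 0: 110 → 0  (bit 6 = 0)
position 1: 101 → 0  (bit 5 = 0)
position 3: 100 → 1  (bit 4 = 1)
position 6: 011 → 1  (bit 3 = 1)
position 2: 010 → 1  (bit 2 = 1)
position 5: 001 → 1  (bit 1 = 1)
position 4: 000 → 0  (bit 0 = 0)
bits b7..b0 = 00011110 = 30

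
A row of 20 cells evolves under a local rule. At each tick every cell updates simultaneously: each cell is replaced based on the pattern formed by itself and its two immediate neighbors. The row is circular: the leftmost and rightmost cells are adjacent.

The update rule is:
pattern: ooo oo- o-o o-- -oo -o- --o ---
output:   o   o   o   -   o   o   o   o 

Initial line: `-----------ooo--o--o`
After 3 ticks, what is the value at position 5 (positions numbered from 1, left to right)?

o

-ooooooooooooo-oo-oo
oooooooooooooooooooo
oooooooooooooooooooo
position 5 holds o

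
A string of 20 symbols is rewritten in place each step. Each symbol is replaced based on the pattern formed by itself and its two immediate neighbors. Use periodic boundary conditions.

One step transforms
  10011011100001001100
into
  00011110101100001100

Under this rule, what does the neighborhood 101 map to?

At position 5 the neighborhood is 101; the next row has 1 there.

1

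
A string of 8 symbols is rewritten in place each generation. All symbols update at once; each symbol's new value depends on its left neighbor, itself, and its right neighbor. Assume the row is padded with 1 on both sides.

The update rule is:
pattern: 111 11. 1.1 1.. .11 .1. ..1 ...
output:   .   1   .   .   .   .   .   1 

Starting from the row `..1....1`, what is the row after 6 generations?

..1.1...

generation 1: ....11..
generation 2: .11..1..
generation 3: ..1.....
generation 4: ....111.
generation 5: .11...1.
generation 6: ..1.1...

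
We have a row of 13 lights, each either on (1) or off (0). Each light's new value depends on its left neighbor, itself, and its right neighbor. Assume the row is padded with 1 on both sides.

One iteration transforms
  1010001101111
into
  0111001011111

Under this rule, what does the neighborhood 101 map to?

1

At position 1 the neighborhood is 101; the next row has 1 there.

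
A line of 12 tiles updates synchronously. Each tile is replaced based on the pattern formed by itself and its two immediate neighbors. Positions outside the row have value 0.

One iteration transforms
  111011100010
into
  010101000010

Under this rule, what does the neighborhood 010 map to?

At position 10 the neighborhood is 010; the next row has 1 there.

1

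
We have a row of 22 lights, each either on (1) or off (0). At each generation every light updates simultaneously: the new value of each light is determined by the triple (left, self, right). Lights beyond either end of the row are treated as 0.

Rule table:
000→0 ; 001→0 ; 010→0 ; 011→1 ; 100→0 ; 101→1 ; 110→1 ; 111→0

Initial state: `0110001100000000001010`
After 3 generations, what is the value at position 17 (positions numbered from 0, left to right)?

0110001100000000000100
0110001100000000000000
0110001100000000000000
position 17 holds 0

0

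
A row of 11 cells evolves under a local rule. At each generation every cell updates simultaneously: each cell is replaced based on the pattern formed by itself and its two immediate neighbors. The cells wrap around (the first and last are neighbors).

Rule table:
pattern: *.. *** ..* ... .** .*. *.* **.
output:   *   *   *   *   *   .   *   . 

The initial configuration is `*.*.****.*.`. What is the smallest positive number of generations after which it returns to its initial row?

.*.****.*.*
*.****.*.*.
.****.*.*.*
****.*.*.*.
***.*.*.*.*
**.*.*.*.**
*.*.*.*.***
.*.*.*.****
*.*.*.****.
.*.*.****.*
*.*.****.*.

11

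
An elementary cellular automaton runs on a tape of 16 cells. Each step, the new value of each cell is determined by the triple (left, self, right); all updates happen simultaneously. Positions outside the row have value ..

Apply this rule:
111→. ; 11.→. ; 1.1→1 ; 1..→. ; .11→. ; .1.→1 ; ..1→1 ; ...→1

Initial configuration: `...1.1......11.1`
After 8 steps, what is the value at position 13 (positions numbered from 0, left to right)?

.

111111.11111..11
......1......1..
1111111.111111.1
.......1......11
11111111.11111..
........1......1
111111111.111111
.........1......
position 13 holds .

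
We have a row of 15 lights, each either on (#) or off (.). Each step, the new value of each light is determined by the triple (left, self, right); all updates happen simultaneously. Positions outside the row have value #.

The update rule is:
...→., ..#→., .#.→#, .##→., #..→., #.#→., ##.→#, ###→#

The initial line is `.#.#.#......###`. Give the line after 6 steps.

.#.#.#.......##
.#.#.#........#
.#.#.#.........
.#.#.#.........  (fixed point — unchanged through step 6)

.#.#.#.........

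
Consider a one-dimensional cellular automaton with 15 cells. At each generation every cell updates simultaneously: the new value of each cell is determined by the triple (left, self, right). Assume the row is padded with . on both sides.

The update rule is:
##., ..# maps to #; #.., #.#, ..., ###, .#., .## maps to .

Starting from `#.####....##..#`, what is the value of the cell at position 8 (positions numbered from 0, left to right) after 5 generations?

.

.....#...#.#.#.
....#...#......
...#...#.......
..#...#........
.#...#.........
position 8 holds .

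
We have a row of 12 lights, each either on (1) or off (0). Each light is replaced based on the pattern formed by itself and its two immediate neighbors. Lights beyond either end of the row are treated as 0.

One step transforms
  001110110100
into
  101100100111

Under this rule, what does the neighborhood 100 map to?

1

At position 10 the neighborhood is 100; the next row has 1 there.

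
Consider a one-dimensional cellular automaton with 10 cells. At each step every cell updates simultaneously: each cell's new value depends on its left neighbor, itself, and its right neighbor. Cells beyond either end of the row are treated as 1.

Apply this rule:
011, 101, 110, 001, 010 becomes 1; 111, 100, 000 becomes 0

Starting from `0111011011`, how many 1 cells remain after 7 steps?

5

step 1: 1101111110
step 2: 0111000011
step 3: 1101000110
step 4: 0111001111
step 5: 1101011000
step 6: 0111111001
step 7: 1100001011
count of 1: 5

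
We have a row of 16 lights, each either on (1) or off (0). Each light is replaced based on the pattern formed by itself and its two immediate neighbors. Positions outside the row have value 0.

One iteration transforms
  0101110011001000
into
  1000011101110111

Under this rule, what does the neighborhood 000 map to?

At position 14 the neighborhood is 000; the next row has 1 there.

1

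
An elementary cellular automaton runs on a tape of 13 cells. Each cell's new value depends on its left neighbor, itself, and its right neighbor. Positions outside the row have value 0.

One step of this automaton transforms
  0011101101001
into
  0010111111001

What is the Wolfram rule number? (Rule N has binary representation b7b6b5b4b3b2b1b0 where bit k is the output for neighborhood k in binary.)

position 3: 111 → 0  (bit 7 = 0)
position 4: 110 → 1  (bit 6 = 1)
position 5: 101 → 1  (bit 5 = 1)
position 10: 100 → 0  (bit 4 = 0)
position 2: 011 → 1  (bit 3 = 1)
position 9: 010 → 1  (bit 2 = 1)
position 1: 001 → 0  (bit 1 = 0)
position 0: 000 → 0  (bit 0 = 0)
bits b7..b0 = 01101100 = 108

108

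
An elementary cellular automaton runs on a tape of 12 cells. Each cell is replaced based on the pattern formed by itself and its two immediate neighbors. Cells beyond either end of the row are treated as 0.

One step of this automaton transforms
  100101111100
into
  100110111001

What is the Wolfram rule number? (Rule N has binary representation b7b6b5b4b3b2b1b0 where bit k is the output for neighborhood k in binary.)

165

position 6: 111 → 1  (bit 7 = 1)
position 9: 110 → 0  (bit 6 = 0)
position 4: 101 → 1  (bit 5 = 1)
position 1: 100 → 0  (bit 4 = 0)
position 5: 011 → 0  (bit 3 = 0)
position 0: 010 → 1  (bit 2 = 1)
position 2: 001 → 0  (bit 1 = 0)
position 11: 000 → 1  (bit 0 = 1)
bits b7..b0 = 10100101 = 165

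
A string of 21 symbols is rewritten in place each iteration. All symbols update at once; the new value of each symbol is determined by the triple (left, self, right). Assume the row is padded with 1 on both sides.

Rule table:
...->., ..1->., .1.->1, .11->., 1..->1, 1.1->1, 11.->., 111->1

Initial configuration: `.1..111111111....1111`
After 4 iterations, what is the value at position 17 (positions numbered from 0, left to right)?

iteration 1: 111..1111111.1....111
iteration 2: 11.1..11111.111....11
iteration 3: 1.111..111.1.1.1....1
iteration 4: .1.1.1..1.1111111....
position 17 holds .

.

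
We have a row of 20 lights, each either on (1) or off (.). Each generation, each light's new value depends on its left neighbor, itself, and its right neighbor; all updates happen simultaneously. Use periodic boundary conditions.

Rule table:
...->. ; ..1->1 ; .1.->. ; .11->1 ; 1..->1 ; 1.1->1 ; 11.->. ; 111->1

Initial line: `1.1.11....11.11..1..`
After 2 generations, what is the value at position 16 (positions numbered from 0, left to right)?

.

.1.11.1..11.11.11.11
1.11.1.111.11.11.11.
position 16 holds .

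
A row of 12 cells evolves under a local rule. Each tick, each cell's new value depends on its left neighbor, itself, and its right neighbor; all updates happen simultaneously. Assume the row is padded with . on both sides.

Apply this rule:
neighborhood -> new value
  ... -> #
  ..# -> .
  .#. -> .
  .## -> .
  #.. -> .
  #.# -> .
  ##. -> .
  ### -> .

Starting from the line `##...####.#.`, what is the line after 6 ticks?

##...#######

...#........
##...#######
...#........  (repeats tick 1; period 2)
tick 6: ##...#######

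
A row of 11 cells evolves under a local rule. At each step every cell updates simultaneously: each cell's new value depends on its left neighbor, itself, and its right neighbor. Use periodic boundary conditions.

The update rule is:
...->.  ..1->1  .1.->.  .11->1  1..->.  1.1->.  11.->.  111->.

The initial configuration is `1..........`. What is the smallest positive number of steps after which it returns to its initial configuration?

11

step 1: ..........1
step 2: .........1.
step 3: ........1..
step 4: .......1...
step 5: ......1....
step 6: .....1.....
step 7: ....1......
step 8: ...1.......
step 9: ..1........
step 10: .1.........
step 11: 1..........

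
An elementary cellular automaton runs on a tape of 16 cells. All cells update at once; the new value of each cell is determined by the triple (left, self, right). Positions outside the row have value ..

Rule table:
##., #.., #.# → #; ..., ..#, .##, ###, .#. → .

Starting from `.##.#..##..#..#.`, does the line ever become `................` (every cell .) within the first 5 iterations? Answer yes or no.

no

..##.#..##..#..#
...##.#..##..#..
....##.#..##..#.
.....##.#..##..#
......##.#..##..
iteration 5 is ......##.#..##.., still not uniform .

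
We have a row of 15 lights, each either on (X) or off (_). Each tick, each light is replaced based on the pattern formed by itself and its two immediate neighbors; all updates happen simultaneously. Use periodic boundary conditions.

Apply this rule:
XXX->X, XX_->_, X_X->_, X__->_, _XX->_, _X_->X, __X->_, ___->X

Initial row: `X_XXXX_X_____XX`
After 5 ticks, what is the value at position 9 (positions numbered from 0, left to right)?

___XX__X_XXX__X
_X_____X__X___X
_X_XXX_X__X_X_X
_X__X__X__X_X_X
_X__X__X__X_X_X
position 9 holds _

_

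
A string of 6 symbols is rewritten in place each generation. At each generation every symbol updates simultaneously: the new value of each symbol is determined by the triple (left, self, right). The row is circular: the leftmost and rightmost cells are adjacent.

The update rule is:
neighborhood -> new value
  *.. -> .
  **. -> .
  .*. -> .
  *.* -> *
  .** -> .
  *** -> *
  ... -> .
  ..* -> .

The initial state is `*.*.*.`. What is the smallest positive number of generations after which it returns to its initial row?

2

generation 1: .*.*.*
generation 2: *.*.*.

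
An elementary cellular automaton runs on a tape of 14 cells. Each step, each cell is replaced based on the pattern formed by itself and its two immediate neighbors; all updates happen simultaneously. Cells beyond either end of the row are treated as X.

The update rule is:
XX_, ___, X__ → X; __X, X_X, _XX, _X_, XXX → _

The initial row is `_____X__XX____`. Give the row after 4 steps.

_XX__XX___XXX_

XXXX__X__XXXX_
___XX__X____X_
XX__XX__XXX___
_XX__XX___XXX_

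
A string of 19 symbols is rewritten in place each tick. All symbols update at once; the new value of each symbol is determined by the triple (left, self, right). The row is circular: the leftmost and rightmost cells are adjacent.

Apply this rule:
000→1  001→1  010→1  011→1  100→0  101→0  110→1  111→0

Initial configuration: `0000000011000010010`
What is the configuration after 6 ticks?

1010100001010110110

1111111111011110110
1000000001010010110
1011111111010110110
1010000001010110110
1010111111010110110
1010100001010110110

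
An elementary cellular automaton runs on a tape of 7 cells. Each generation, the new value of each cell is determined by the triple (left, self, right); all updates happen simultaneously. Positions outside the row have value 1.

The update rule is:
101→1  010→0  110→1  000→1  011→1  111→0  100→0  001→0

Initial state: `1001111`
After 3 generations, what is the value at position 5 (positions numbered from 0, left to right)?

0

1001000
1000010
1011001
position 5 holds 0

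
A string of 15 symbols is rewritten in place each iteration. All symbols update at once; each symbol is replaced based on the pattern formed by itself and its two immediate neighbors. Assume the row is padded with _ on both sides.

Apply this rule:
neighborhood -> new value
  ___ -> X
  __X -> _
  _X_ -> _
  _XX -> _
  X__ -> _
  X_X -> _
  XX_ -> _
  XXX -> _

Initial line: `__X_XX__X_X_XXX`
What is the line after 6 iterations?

__XXXXXXXXXXXXX

X______________
__XXXXXXXXXXXXX
X______________  (repeats iteration 1; period 2)
iteration 6: __XXXXXXXXXXXXX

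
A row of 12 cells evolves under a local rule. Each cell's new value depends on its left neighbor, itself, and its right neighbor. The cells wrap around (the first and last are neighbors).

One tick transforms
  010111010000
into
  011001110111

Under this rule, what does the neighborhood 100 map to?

0

At position 8 the neighborhood is 100; the next row has 0 there.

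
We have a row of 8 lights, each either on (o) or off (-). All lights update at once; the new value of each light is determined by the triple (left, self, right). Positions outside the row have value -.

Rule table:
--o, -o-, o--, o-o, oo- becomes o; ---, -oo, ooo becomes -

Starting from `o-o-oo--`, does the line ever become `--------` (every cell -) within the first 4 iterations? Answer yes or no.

oooo-oo-
---oo-oo
--o-oo-o
-ooo-ooo
iteration 4 is -ooo-ooo, still not uniform -

no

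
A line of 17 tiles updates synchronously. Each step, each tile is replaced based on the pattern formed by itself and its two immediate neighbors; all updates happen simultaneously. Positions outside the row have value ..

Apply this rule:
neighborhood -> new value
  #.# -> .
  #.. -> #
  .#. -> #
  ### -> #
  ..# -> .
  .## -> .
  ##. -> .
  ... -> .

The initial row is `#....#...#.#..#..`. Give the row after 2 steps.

..#....#.#......#

##...##..#.##.##.
..#....#.#......#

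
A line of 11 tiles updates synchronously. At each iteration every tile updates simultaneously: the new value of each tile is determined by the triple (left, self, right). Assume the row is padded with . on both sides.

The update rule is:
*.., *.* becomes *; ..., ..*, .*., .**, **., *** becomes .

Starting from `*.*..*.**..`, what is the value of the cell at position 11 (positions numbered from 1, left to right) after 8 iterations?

*

.*.*..*..*.
..*.*..*..*
...*.*..*..
....*.*..*.
.....*.*..*
......*.*..
.......*.*.
........*.*
position 11 holds *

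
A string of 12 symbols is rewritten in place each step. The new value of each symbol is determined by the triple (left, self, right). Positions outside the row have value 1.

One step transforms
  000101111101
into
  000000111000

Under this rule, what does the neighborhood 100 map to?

At position 0 the neighborhood is 100; the next row has 0 there.

0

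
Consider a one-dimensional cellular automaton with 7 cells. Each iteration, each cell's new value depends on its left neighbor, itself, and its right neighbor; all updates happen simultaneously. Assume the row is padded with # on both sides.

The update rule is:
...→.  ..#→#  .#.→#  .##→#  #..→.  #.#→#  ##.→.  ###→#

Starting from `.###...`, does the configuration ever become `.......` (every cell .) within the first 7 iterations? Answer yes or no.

no

iteration 1: ###...#
iteration 2: ##...##
iteration 3: #...###
iteration 4: ...####
iteration 5: ..#####
iteration 6: .######
iteration 7: #######
iteration 7 is #######, still not uniform .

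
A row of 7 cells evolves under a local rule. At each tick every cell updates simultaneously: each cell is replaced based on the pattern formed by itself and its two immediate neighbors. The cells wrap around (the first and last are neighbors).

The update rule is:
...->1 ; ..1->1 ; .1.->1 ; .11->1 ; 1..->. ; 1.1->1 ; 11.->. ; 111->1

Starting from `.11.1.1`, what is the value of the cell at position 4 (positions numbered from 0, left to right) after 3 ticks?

1

11.1111
1.11111
.111111
position 4 holds 1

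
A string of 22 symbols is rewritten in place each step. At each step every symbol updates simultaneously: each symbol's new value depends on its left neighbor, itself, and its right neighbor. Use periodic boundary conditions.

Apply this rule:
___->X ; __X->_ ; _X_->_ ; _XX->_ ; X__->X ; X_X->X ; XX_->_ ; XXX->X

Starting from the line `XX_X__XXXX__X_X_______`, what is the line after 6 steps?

step 1: __X_X__XX_X__X_XXXXXX_
step 2: X__X_X___X_X__X_XXXX_X
step 3: _X__X_XX__X_X__X_XX_X_
step 4: __X__X__X__X_X__X__X_X
step 5: X__X__X__X__X_X__X__X_
step 6: _X__X__X__X__X_X__X__X

_X__X__X__X__X_X__X__X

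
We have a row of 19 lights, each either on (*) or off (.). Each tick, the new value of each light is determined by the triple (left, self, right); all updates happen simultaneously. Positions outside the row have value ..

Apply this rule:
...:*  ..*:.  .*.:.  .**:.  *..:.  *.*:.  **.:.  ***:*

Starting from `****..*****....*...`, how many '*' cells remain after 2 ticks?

4

.**....***..**...**
....**..*......*...
count of *: 4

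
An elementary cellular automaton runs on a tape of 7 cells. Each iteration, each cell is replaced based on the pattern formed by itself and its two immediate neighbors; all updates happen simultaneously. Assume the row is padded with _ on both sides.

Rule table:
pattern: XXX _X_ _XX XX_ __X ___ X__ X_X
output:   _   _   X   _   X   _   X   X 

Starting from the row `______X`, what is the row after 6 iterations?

_____X_
____X_X
___X_X_
__X_X_X
_X_X_X_
X_X_X_X

X_X_X_X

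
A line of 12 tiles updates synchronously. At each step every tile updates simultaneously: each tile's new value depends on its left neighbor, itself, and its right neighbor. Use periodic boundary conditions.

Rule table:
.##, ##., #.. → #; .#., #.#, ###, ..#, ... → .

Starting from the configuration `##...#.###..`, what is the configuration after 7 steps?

.##...###..#

step 1: ###....#.##.
step 2: #.##.....##.
step 3: ..###....##.
step 4: ..#.##...###
step 5: #...###..#.#
step 6: ##..#.##...#
step 7: .##...###..#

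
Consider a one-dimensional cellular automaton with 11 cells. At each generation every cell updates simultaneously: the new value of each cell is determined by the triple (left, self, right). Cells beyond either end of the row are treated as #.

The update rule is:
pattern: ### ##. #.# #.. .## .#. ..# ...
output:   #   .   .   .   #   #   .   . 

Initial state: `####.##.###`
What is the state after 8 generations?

###..#..###
##...#..###
#....#..###
.....#..###
.....#..###  (fixed point — unchanged through generation 8)

.....#..###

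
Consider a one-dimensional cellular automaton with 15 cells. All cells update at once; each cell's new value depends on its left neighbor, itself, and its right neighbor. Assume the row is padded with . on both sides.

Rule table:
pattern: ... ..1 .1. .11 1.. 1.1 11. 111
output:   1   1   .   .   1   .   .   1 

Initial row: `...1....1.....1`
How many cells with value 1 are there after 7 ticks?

111.1111.11111.
.1...11...111.1
1.111..111.1...
...1.11.1...111
111......111.1.
.1.111111.1...1
1...1111...111.
count of 1: 8

8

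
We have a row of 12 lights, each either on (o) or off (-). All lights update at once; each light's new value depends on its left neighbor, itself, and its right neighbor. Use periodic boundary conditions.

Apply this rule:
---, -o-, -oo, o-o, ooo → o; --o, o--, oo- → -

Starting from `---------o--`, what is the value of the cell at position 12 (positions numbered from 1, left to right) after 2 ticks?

o

oooooooo-o-o
ooooooo-oooo
position 12 holds o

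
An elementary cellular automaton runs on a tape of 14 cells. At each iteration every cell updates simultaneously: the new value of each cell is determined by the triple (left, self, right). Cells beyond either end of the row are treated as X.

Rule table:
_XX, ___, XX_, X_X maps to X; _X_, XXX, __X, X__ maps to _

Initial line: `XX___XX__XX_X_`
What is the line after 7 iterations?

_X_X_XX__XXX_X
X_X_XXX__X_XXX
XX_XX_X___XX__
_XXXXX__X_XX__
XX___X___XXX__
_X_X___X_X_X__
X_X__X__X_X___

X_X__X__X_X___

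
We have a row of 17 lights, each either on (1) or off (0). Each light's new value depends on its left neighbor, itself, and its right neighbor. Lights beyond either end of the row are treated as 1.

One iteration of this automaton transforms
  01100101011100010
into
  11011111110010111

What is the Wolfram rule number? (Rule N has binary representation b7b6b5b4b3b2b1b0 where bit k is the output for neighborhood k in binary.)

62

position 10: 111 → 0  (bit 7 = 0)
position 2: 110 → 0  (bit 6 = 0)
position 0: 101 → 1  (bit 5 = 1)
position 3: 100 → 1  (bit 4 = 1)
position 1: 011 → 1  (bit 3 = 1)
position 5: 010 → 1  (bit 2 = 1)
position 4: 001 → 1  (bit 1 = 1)
position 13: 000 → 0  (bit 0 = 0)
bits b7..b0 = 00111110 = 62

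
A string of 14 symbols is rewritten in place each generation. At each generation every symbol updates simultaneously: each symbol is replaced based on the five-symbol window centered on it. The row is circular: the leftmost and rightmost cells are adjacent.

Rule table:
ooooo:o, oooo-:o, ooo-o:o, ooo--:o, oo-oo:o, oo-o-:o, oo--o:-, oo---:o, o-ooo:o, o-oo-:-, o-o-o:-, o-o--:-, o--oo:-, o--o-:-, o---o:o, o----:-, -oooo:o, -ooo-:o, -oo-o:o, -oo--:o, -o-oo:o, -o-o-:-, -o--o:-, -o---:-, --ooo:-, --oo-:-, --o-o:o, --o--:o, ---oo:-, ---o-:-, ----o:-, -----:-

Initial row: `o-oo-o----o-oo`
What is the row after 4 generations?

generation 1: oo-oo-----oooo
generation 2: ooo-oo-----ooo
generation 3: oooo-oo-----oo
generation 4: ooooo-oo-----o

ooooo-oo-----o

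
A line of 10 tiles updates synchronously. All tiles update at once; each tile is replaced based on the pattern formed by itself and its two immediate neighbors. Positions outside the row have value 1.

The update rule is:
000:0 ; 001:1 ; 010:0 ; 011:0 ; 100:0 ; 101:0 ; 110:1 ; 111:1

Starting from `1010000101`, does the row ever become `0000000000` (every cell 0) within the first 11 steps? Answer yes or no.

1000001000
1000010001
1000100010
1001000100
1010001001
1000010010
1000100100
1001001001
1010010010
1000100100  (repeats step 7; period 3)
step 11: 1001001001
step 11 is 1001001001, still not uniform 0

no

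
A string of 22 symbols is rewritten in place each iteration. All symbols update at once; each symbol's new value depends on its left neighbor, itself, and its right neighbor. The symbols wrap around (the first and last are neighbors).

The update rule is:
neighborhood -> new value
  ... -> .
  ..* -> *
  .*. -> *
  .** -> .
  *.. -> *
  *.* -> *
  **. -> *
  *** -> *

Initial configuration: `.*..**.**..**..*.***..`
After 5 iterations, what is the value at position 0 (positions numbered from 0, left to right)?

*

****.**.***.*****.***.
.****.**.***.*****.***
*.****.**.***.*****.**
**.****.**.***.*****.*
***.****.**.***.*****.
position 0 holds *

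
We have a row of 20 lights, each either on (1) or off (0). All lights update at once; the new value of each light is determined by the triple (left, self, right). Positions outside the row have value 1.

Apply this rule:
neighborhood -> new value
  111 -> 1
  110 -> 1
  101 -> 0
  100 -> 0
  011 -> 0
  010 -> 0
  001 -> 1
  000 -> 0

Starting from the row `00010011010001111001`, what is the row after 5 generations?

00100101000010111010
01001000000100011000
00010000001000101001
00100000010001000010
01000000100010000100

01000000100010000100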